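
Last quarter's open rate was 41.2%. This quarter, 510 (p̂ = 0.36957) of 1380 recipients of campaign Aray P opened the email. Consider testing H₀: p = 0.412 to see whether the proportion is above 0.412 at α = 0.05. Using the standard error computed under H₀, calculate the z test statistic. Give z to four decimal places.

z = -3.2028

p̂ = 510/1380 = 0.3695652.
Under H₀, SE = √(0.412·0.588/1380) = √(0.000175548) = 0.0132494.
z = (0.3695652 − 0.412)/0.0132494 = -0.0424348/0.0132494 = -3.2028.
p-value = P(Z > -3.203) ≈ 0.9993, so at α = 0.05 we fail to reject H₀.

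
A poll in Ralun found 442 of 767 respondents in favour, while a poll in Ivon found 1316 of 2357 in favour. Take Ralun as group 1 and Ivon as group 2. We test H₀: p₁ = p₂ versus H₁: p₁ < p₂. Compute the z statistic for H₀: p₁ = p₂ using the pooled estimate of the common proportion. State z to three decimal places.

z = 0.870

p̂₁ = 442/767 = 0.57627, p̂₂ = 1316/2357 = 0.55834.
Pooled p̂ = (442+1316)/(767+2357) = 1758/3124 = 0.56274.
SE = √(p̂(1−p̂)(1/n₁+1/n₂)) = √(0.56274·0.43726·0.00172805) = √(0.00042521) = 0.02062.
z = (0.57627 − 0.55834)/0.02062 = 0.01793/0.02062 = 0.870.
p-value = P(Z < 0.870) ≈ 0.8078.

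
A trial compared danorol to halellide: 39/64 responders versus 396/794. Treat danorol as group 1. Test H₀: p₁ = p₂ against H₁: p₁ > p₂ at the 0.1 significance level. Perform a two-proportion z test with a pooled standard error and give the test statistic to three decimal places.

z = 1.703

p̂₁ = 39/64 = 0.60938, p̂₂ = 396/794 = 0.49874.
Pooled p̂ = (39+396)/(64+794) = 435/858 = 0.50699.
SE = √(0.249951 × 0.0168844) = 0.06496.
z = (0.60938 − 0.49874)/0.06496 = 0.11064/0.06496 = 1.703.
p-value = P(Z > 1.703) ≈ 0.0443; since p < α = 0.1, reject H₀.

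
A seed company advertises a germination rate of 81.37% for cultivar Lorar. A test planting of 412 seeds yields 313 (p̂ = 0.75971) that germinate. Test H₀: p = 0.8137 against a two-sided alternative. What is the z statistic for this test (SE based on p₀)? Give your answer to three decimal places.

p̂ = 313/412 ≈ 0.75971.
Under H₀, SE = √(0.8137·0.1863/412) = √(0.000367942) = 0.01918.
z = (0.75971 − 0.8137)/0.01918 = -0.05399/0.01918 = -2.815.
Two-sided p-value ≈ 2·Φ(−2.815) = 0.0049.

z = -2.815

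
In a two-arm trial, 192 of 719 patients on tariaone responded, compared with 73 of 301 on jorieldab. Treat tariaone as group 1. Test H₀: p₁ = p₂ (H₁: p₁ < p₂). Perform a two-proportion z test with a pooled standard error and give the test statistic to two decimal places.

z = 0.81

p̂₁ = 192/719 ≈ 0.2670, p̂₂ = 73/301 ≈ 0.2425.
Pooled p̂ = (192+73)/(719+301) = 265/1020 = 0.2598.
SE = √(0.192306 × 0.00471308) = 0.0301.
z = (0.2670 − 0.2425)/0.0301 = 0.0245/0.0301 = 0.81.
p-value = P(Z < 0.814) ≈ 0.7922.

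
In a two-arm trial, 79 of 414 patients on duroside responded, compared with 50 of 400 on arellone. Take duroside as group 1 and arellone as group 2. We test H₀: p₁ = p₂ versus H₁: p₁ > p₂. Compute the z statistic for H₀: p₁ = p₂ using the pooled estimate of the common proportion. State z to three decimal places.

z = 2.571

p̂₁ = 79/414 = 0.19082, p̂₂ = 50/400 = 0.12500.
Pooled p̂ = (79+50)/(414+400) = 129/814 = 0.15848.
SE = √(p̂(1−p̂)(1/n₁+1/n₂)) = √(0.15848·0.84152·0.00491546) = √(0.000655534) = 0.02560.
z = (0.19082 − 0.12500)/0.02560 = 0.06582/0.02560 = 2.571.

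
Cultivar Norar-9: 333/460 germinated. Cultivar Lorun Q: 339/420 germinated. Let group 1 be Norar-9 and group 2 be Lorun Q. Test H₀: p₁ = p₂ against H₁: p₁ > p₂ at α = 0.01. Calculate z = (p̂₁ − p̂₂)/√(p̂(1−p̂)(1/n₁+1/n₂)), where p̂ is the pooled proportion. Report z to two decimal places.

p̂₁ = 333/460 ≈ 0.7239, p̂₂ = 339/420 ≈ 0.8071.
Pooled p̂ = (333+339)/(460+420) = 672/880 = 0.7636.
SE = √(p̂(1−p̂)(1/n₁+1/n₂)) = √(0.7636·0.2364·0.00455487) = √(0.000822134) = 0.0287.
z = (0.7239 − 0.8071)/0.0287 = -0.0832/0.0287 = -2.90.
p-value = P(Z > -2.903) ≈ 0.9982; since p > α = 0.01, fail to reject H₀.

z = -2.90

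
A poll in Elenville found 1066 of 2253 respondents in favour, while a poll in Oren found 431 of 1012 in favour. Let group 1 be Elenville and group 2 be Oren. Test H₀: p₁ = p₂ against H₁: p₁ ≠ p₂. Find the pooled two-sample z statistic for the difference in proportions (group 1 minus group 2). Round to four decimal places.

p̂₁ = 1066/2253 = 0.473147, p̂₂ = 431/1012 = 0.425889.
Pooled p̂ = (1066+431)/(2253+1012) = 1497/3265 = 0.458499.
SE = √(0.248278 × 0.00143199) = 0.018856.
z = (0.473147 − 0.425889)/0.018856 = 0.047258/0.018856 = 2.5063.
Two-sided p-value ≈ 2·Φ(−2.506) = 0.0122.

z = 2.5063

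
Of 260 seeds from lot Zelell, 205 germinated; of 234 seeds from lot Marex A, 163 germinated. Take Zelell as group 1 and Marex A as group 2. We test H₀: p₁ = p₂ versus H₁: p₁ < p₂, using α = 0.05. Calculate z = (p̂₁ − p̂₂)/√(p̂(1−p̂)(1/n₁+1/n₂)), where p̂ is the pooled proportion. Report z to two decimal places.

p̂₁ = 205/260 ≈ 0.7885, p̂₂ = 163/234 ≈ 0.6966.
Pooled p̂ = (205+163)/(260+234) = 368/494 = 0.7449.
SE = √(p̂(1−p̂)(1/n₁+1/n₂)) = √(0.7449·0.2551·0.00811966) = √(0.00154277) = 0.0393.
z = (0.7885 − 0.6966)/0.0393 = 0.0919/0.0393 = 2.34.
p-value = P(Z < 2.339) ≈ 0.9903, so at α = 0.05 we fail to reject H₀.

z = 2.34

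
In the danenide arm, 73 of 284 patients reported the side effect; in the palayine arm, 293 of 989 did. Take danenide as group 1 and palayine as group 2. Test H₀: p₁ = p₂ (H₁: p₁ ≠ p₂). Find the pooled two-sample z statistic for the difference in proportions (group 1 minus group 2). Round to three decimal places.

p̂₁ = 73/284 = 0.25704, p̂₂ = 293/989 = 0.29626.
Pooled p̂ = (73+293)/(284+989) = 366/1273 = 0.28751.
SE = √(p̂(1−p̂)(1/n₁+1/n₂)) = √(0.28751·0.71249·0.00453225) = √(0.000928422) = 0.03047.
z = (0.25704 − 0.29626)/0.03047 = -0.03922/0.03047 = -1.287.
Two-sided p-value ≈ 2·Φ(−1.287) = 0.1981.

z = -1.287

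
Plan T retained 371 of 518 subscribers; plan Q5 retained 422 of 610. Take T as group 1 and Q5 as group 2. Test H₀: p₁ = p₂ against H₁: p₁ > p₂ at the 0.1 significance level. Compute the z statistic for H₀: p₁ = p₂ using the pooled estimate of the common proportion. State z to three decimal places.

z = 0.894

p̂₁ = 371/518 = 0.716216, p̂₂ = 422/610 = 0.691803.
Pooled p̂ = (371+422)/(518+610) = 793/1128 = 0.703014.
SE = √(0.208785 × 0.00356985) = 0.027301.
z = (0.716216 − 0.691803)/0.027301 = 0.024413/0.027301 = 0.894.
p-value = P(Z > 0.894) ≈ 0.1856, so at α = 0.1 we fail to reject H₀.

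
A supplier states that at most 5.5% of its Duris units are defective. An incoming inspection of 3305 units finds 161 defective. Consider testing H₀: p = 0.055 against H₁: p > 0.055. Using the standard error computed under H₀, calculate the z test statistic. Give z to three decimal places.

z = -1.585

p̂ = 161/3305 = 0.048714.
Standard error under H₀: √(0.055×0.945/3305) = 0.003966.
z = (0.048714 − 0.055)/0.003966 = -0.006286/0.003966 = -1.585.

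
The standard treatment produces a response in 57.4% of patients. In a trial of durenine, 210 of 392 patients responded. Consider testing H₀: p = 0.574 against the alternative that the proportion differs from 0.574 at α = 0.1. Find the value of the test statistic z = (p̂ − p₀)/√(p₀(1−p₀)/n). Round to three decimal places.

p̂ = 210/392 ≈ 0.53571.
Under H₀, SE = √(0.574·0.426/392) = √(0.000623786) = 0.02498.
z = (0.53571 − 0.574)/0.02498 = -0.03829/0.02498 = -1.533.
Two-sided p-value ≈ 2·Φ(−1.533) = 0.1253. With α = 0.1, fail to reject H₀.

z = -1.533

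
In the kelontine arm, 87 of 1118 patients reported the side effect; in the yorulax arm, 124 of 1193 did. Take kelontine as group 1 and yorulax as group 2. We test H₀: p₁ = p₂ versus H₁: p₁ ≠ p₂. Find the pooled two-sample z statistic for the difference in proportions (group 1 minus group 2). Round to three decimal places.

z = -2.179

p̂₁ = 87/1118 = 0.077818, p̂₂ = 124/1193 = 0.103940.
Pooled p̂ = (87+124)/(1118+1193) = 211/2311 = 0.091302.
SE = √(0.0829663 × 0.00173268) = 0.011990.
z = (0.077818 − 0.103940)/0.011990 = -0.026122/0.011990 = -2.179.
p-value = 2·P(Z > 2.179) ≈ 0.0294.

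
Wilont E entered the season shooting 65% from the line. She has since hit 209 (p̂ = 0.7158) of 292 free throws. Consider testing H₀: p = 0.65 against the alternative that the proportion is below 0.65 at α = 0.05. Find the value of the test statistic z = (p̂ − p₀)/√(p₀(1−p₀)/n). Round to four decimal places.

p̂ = 209/292 ≈ 0.7157534.
SE = √(p₀(1−p₀)/n) = √(0.2275/292) = 0.0279125.
z = (0.7157534 − 0.65)/0.0279125 = 0.0657534/0.0279125 = 2.3557.
p-value = P(Z < 2.356) ≈ 0.9908. With α = 0.05, fail to reject H₀.

z = 2.3557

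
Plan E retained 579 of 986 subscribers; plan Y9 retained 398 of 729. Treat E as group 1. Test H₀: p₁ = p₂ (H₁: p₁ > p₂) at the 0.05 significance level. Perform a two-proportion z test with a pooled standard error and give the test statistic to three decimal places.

p̂₁ = 579/986 ≈ 0.587221, p̂₂ = 398/729 ≈ 0.545953.
Pooled p̂ = (579+398)/(986+729) = 977/1715 = 0.569679.
SE = √(p̂(1−p̂)(1/n₁+1/n₂)) = √(0.569679·0.430321·0.00238594) = √(0.000584901) = 0.024185.
z = (0.587221 − 0.545953)/0.024185 = 0.041268/0.024185 = 1.706.
p-value = P(Z > 1.706) ≈ 0.0440. With α = 0.05, reject H₀.

z = 1.706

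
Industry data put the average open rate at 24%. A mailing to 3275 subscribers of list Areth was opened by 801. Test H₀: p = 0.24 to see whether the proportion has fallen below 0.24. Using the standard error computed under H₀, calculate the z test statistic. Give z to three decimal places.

z = 0.614

p̂ = 801/3275 ≈ 0.24458.
Standard error under H₀: √(0.24×0.76/3275) = 0.00746.
z = (0.24458 − 0.24)/0.00746 = 0.00458/0.00746 = 0.614.
p-value = P(Z < 0.614) ≈ 0.7303.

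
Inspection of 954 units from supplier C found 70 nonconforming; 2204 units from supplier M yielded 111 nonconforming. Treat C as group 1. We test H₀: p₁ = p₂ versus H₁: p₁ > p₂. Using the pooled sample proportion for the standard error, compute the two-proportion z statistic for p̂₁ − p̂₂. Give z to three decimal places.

p̂₁ = 70/954 ≈ 0.07338, p̂₂ = 111/2204 ≈ 0.05036.
Pooled p̂ = (70+111)/(954+2204) = 181/3158 = 0.05731.
SE = √(0.0540298 × 0.00150194) = 0.00901.
z = (0.07338 − 0.05036)/0.00901 = 0.02302/0.00901 = 2.555.

z = 2.555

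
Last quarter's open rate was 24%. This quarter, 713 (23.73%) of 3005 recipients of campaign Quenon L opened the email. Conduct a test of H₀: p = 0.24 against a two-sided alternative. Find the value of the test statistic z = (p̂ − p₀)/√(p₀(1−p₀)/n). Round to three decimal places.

p̂ = 713/3005 ≈ 0.23727.
Under H₀, SE = √(0.24·0.76/3005) = √(6.06988e-05) = 0.00779.
z = (0.23727 − 0.24)/0.00779 = -0.00273/0.00779 = -0.350.

z = -0.350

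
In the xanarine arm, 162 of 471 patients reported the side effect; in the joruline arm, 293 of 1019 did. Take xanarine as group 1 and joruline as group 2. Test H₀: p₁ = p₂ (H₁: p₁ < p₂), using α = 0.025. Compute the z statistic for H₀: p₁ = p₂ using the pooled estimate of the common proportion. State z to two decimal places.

z = 2.20

p̂₁ = 162/471 ≈ 0.34395, p̂₂ = 293/1019 ≈ 0.28754.
Pooled p̂ = (162+293)/(471+1019) = 455/1490 = 0.30537.
SE = √(p̂(1−p̂)(1/n₁+1/n₂)) = √(0.30537·0.69463·0.0031045) = √(0.000658522) = 0.02566.
z = (0.34395 − 0.28754)/0.02566 = 0.05641/0.02566 = 2.20.
p-value = P(Z < 2.198) ≈ 0.9860, so at α = 0.025 we fail to reject H₀.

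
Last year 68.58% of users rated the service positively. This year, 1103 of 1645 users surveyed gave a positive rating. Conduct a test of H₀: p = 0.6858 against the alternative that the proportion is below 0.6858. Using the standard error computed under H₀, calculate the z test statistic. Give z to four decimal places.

p̂ = 1103/1645 = 0.6705167.
SE = √(p₀(1−p₀)/n) = √(0.21548/1645) = 0.0114451.
z = (0.6705167 − 0.6858)/0.0114451 = -0.0152833/0.0114451 = -1.3354.
p-value = P(Z < -1.335) ≈ 0.0909.

z = -1.3354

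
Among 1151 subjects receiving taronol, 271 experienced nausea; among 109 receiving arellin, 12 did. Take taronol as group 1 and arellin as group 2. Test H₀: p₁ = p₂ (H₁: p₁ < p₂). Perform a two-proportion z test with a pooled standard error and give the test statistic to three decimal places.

p̂₁ = 271/1151 ≈ 0.235447, p̂₂ = 12/109 ≈ 0.110092.
Pooled p̂ = (271+12)/(1151+109) = 283/1260 = 0.224603.
SE = √(0.174157 × 0.0100431) = 0.041822.
z = (0.235447 − 0.110092)/0.041822 = 0.125355/0.041822 = 2.997.
p-value = P(Z < 2.997) ≈ 0.9986.

z = 2.997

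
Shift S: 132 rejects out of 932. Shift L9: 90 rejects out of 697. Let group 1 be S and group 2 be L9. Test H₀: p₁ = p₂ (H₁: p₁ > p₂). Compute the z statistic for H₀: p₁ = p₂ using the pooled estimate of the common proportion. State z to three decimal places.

z = 0.728

p̂₁ = 132/932 = 0.14163, p̂₂ = 90/697 = 0.12912.
Pooled p̂ = (132+90)/(932+697) = 222/1629 = 0.13628.
SE = √(p̂(1−p̂)(1/n₁+1/n₂)) = √(0.13628·0.86372·0.00250768) = √(0.000295173) = 0.01718.
z = (0.14163 − 0.12912)/0.01718 = 0.01251/0.01718 = 0.728.
p-value = P(Z > 0.728) ≈ 0.2333.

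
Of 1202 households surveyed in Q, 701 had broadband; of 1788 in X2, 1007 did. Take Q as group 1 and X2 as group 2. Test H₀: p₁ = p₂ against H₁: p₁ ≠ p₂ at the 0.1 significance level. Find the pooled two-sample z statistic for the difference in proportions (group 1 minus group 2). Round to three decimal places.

p̂₁ = 701/1202 ≈ 0.58319, p̂₂ = 1007/1788 ≈ 0.56320.
Pooled p̂ = (701+1007)/(1202+1788) = 1708/2990 = 0.57124.
SE = √(p̂(1−p̂)(1/n₁+1/n₂)) = √(0.57124·0.42876·0.00139123) = √(0.000340748) = 0.01846.
z = (0.58319 − 0.56320)/0.01846 = 0.01999/0.01846 = 1.083.
p-value = 2·P(Z > 1.083) ≈ 0.2787, so at α = 0.1 we fail to reject H₀.

z = 1.083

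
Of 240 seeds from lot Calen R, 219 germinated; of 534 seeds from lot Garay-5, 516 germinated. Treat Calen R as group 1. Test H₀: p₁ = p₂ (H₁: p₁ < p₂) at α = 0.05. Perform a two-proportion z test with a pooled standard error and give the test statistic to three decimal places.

p̂₁ = 219/240 ≈ 0.91250, p̂₂ = 516/534 ≈ 0.96629.
Pooled p̂ = (219+516)/(240+534) = 735/774 = 0.94961.
SE = √(p̂(1−p̂)(1/n₁+1/n₂)) = √(0.94961·0.05039·0.00603933) = √(0.000288974) = 0.01700.
z = (0.91250 − 0.96629)/0.01700 = -0.05379/0.01700 = -3.164.
p-value = P(Z < -3.164) ≈ 0.0008; since p < α = 0.05, reject H₀.

z = -3.164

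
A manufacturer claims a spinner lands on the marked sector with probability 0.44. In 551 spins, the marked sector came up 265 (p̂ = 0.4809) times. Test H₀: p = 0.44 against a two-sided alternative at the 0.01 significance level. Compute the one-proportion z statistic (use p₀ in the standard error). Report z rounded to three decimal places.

p̂ = 265/551 ≈ 0.48094.
Under H₀, SE = √(0.44·0.56/551) = √(0.000447187) = 0.02115.
z = (0.48094 − 0.44)/0.02115 = 0.04094/0.02115 = 1.936.
p-value = 2·P(Z > 1.936) ≈ 0.0528. With α = 0.01, fail to reject H₀.

z = 1.936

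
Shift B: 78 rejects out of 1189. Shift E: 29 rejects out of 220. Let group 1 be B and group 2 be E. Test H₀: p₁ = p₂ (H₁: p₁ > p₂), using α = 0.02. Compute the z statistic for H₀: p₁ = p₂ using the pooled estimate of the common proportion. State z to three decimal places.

p̂₁ = 78/1189 ≈ 0.06560, p̂₂ = 29/220 ≈ 0.13182.
Pooled p̂ = (78+29)/(1189+220) = 107/1409 = 0.07594.
SE = √(p̂(1−p̂)(1/n₁+1/n₂)) = √(0.07594·0.92406·0.0053865) = √(0.000377989) = 0.01944.
z = (0.06560 − 0.13182)/0.01944 = -0.06622/0.01944 = -3.406.
p-value = P(Z > -3.406) ≈ 0.9997, so at α = 0.02 we fail to reject H₀.

z = -3.406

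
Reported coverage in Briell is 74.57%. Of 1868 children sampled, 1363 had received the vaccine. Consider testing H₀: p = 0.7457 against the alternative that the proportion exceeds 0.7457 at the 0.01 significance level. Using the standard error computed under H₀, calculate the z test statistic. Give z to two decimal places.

z = -1.59

p̂ = 1363/1868 ≈ 0.72966.
Under H₀, SE = √(0.7457·0.2543/1868) = √(0.000101516) = 0.01008.
z = (0.72966 − 0.7457)/0.01008 = -0.01604/0.01008 = -1.59.
p-value = P(Z > -1.592) ≈ 0.9443; since p > α = 0.01, fail to reject H₀.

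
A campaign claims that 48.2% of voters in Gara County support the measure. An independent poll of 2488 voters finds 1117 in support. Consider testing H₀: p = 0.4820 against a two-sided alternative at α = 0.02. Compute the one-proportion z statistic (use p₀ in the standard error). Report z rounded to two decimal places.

z = -3.30

p̂ = 1117/2488 ≈ 0.4490.
SE = √(p₀(1−p₀)/n) = √(0.24968/2488) = 0.0100.
z = (0.4490 − 0.482)/0.0100 = -0.0330/0.0100 = -3.30.
Two-sided p-value ≈ 2·Φ(−3.299) = 0.0010. With α = 0.02, reject H₀.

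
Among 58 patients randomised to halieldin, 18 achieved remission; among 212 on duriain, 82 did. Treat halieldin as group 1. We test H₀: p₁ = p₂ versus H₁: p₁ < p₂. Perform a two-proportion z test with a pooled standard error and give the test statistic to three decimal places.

z = -1.068

p̂₁ = 18/58 ≈ 0.31034, p̂₂ = 82/212 ≈ 0.38679.
Pooled p̂ = (18+82)/(58+212) = 100/270 = 0.37037.
SE = √(p̂(1−p̂)(1/n₁+1/n₂)) = √(0.37037·0.62963·0.0219584) = √(0.00512061) = 0.07156.
z = (0.31034 − 0.38679)/0.07156 = -0.07645/0.07156 = -1.068.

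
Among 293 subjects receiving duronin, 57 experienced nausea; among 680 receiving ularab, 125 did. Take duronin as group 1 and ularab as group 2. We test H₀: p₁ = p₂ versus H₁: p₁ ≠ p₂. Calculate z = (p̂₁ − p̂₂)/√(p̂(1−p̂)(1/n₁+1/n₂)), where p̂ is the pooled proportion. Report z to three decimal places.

z = 0.393

p̂₁ = 57/293 ≈ 0.19454, p̂₂ = 125/680 ≈ 0.18382.
Pooled p̂ = (57+125)/(293+680) = 182/973 = 0.18705.
SE = √(p̂(1−p̂)(1/n₁+1/n₂)) = √(0.18705·0.81295·0.00488356) = √(0.000742606) = 0.02725.
z = (0.19454 − 0.18382)/0.02725 = 0.01072/0.02725 = 0.393.
p-value = 2·P(Z > 0.393) ≈ 0.6942.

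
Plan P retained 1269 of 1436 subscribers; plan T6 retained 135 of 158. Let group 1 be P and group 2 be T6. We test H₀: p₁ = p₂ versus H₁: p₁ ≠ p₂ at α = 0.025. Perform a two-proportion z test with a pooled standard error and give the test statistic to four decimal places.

z = 1.0779

p̂₁ = 1269/1436 ≈ 0.883705, p̂₂ = 135/158 ≈ 0.854430.
Pooled p̂ = (1269+135)/(1436+158) = 1404/1594 = 0.880803.
SE = √(p̂(1−p̂)(1/n₁+1/n₂)) = √(0.880803·0.119197·0.00702549) = √(0.0007376) = 0.027159.
z = (0.883705 − 0.854430)/0.027159 = 0.029275/0.027159 = 1.0779.
Two-sided p-value ≈ 2·Φ(−1.078) = 0.2811. With α = 0.025, fail to reject H₀.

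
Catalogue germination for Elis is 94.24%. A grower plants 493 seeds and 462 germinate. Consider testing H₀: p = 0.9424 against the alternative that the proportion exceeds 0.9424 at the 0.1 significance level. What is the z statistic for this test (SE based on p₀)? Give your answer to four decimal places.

z = -0.5032

p̂ = 462/493 ≈ 0.937120.
Under H₀, SE = √(0.9424·0.0576/493) = √(0.000110106) = 0.010493.
z = (0.937120 − 0.9424)/0.010493 = -0.005280/0.010493 = -0.5032.
p-value = P(Z > -0.503) ≈ 0.6926, so at α = 0.1 we fail to reject H₀.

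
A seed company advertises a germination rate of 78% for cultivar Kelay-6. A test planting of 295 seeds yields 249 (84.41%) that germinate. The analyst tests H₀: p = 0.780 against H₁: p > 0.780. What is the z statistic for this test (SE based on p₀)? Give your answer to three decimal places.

z = 2.656

p̂ = 249/295 ≈ 0.84407.
Standard error under H₀: √(0.78×0.22/295) = 0.02412.
z = (0.84407 − 0.78)/0.02412 = 0.06407/0.02412 = 2.656.
p-value = P(Z > 2.656) ≈ 0.0039.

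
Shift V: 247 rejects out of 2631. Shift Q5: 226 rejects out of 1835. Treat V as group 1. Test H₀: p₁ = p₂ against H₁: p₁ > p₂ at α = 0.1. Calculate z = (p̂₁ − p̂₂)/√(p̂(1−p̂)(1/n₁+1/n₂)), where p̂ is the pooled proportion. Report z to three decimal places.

p̂₁ = 247/2631 = 0.09388, p̂₂ = 226/1835 = 0.12316.
Pooled p̂ = (247+226)/(2631+1835) = 473/4466 = 0.10591.
SE = √(p̂(1−p̂)(1/n₁+1/n₂)) = √(0.10591·0.89409·0.000925043) = √(8.75961e-05) = 0.00936.
z = (0.09388 − 0.12316)/0.00936 = -0.02928/0.00936 = -3.128.
p-value = P(Z > -3.128) ≈ 0.9991, so at α = 0.1 we fail to reject H₀.

z = -3.128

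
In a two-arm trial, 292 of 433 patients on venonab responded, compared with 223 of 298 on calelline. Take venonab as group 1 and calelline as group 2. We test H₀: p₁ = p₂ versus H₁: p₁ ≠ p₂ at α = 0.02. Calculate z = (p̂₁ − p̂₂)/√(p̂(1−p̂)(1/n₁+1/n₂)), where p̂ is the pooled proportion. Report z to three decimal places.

p̂₁ = 292/433 = 0.67436, p̂₂ = 223/298 = 0.74832.
Pooled p̂ = (292+223)/(433+298) = 515/731 = 0.70451.
SE = √(0.208174 × 0.00566517) = 0.03434.
z = (0.67436 − 0.74832)/0.03434 = -0.07396/0.03434 = -2.154.
Two-sided p-value ≈ 2·Φ(−2.154) = 0.0313. With α = 0.02, fail to reject H₀.

z = -2.154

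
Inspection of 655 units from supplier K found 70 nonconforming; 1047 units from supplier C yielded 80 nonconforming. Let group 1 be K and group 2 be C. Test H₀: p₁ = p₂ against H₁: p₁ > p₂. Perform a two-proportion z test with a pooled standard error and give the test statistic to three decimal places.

p̂₁ = 70/655 ≈ 0.10687, p̂₂ = 80/1047 ≈ 0.07641.
Pooled p̂ = (70+80)/(655+1047) = 150/1702 = 0.08813.
SE = √(p̂(1−p̂)(1/n₁+1/n₂)) = √(0.08813·0.91187·0.00248183) = √(0.000199451) = 0.01412.
z = (0.10687 − 0.07641)/0.01412 = 0.03046/0.01412 = 2.157.
p-value = P(Z > 2.157) ≈ 0.0155.

z = 2.157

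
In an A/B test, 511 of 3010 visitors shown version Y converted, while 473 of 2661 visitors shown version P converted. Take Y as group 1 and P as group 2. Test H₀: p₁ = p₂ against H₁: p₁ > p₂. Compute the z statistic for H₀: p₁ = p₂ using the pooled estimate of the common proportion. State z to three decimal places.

z = -0.792

p̂₁ = 511/3010 ≈ 0.16977, p̂₂ = 473/2661 ≈ 0.17775.
Pooled p̂ = (511+473)/(3010+2661) = 984/5671 = 0.17351.
SE = √(p̂(1−p̂)(1/n₁+1/n₂)) = √(0.17351·0.82649·0.000708024) = √(0.000101536) = 0.01008.
z = (0.16977 − 0.17775)/0.01008 = -0.00798/0.01008 = -0.792.
p-value = P(Z > -0.792) ≈ 0.7860.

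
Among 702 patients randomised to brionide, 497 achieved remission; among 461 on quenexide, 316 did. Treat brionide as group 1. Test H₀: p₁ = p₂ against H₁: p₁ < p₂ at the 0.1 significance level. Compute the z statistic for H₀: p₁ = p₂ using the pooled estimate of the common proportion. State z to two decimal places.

z = 0.82

p̂₁ = 497/702 = 0.7080, p̂₂ = 316/461 = 0.6855.
Pooled p̂ = (497+316)/(702+461) = 813/1163 = 0.6991.
SE = √(0.210377 × 0.0035937) = 0.0275.
z = (0.7080 − 0.6855)/0.0275 = 0.0225/0.0275 = 0.82.
p-value = P(Z < 0.819) ≈ 0.7935, so at α = 0.1 we fail to reject H₀.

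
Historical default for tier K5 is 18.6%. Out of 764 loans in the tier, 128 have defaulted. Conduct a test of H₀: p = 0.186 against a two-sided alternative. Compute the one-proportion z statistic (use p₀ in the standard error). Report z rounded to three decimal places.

p̂ = 128/764 = 0.16754.
Under H₀, SE = √(0.186·0.814/764) = √(0.000198173) = 0.01408.
z = (0.16754 − 0.186)/0.01408 = -0.01846/0.01408 = -1.311.

z = -1.311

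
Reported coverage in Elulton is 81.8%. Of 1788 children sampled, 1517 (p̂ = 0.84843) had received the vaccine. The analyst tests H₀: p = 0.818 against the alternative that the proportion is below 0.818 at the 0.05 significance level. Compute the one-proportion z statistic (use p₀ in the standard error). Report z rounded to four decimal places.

z = 3.3353

p̂ = 1517/1788 = 0.8484340.
Under H₀, SE = √(0.818·0.182/1788) = √(8.3264e-05) = 0.0091249.
z = (0.8484340 − 0.818)/0.0091249 = 0.0304340/0.0091249 = 3.3353.
p-value = P(Z < 3.335) ≈ 0.9996. With α = 0.05, fail to reject H₀.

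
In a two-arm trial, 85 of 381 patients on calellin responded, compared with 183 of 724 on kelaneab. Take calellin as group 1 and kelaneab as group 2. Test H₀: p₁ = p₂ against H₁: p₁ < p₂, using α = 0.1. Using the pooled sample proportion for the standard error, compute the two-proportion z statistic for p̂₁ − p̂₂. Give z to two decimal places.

z = -1.09

p̂₁ = 85/381 = 0.22310, p̂₂ = 183/724 = 0.25276.
Pooled p̂ = (85+183)/(381+724) = 268/1105 = 0.24253.
SE = √(p̂(1−p̂)(1/n₁+1/n₂)) = √(0.24253·0.75747·0.00400589) = √(0.000735926) = 0.02713.
z = (0.22310 − 0.25276)/0.02713 = -0.02966/0.02713 = -1.09.
p-value = P(Z < -1.094) ≈ 0.1371. With α = 0.1, fail to reject H₀.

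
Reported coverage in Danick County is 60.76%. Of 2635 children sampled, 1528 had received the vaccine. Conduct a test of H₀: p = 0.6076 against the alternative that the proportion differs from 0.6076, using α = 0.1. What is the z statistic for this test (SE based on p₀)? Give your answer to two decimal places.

p̂ = 1528/2635 = 0.57989.
SE = √(p₀(1−p₀)/n) = √(0.23842/2635) = 0.00951.
z = (0.57989 − 0.6076)/0.00951 = -0.02771/0.00951 = -2.91.
Two-sided p-value ≈ 2·Φ(−2.913) = 0.0036, so at α = 0.1 we reject H₀.

z = -2.91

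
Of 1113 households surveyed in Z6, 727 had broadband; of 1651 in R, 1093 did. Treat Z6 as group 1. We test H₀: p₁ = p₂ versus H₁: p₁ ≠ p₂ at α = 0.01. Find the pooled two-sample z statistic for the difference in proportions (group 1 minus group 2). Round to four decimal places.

z = -0.4803

p̂₁ = 727/1113 ≈ 0.653190, p̂₂ = 1093/1651 ≈ 0.662023.
Pooled p̂ = (727+1093)/(1113+1651) = 1820/2764 = 0.658466.
SE = √(p̂(1−p̂)(1/n₁+1/n₂)) = √(0.658466·0.341534·0.00150417) = √(0.00033827) = 0.018392.
z = (0.653190 − 0.662023)/0.018392 = -0.008833/0.018392 = -0.4803.
p-value = 2·P(Z > 0.480) ≈ 0.6310; since p > α = 0.01, fail to reject H₀.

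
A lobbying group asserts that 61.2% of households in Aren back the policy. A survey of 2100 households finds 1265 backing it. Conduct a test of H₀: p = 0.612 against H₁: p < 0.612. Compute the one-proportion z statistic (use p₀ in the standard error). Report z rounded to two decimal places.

z = -0.90

p̂ = 1265/2100 = 0.60238.
Standard error under H₀: √(0.612×0.388/2100) = 0.01063.
z = (0.60238 − 0.612)/0.01063 = -0.00962/0.01063 = -0.90.
p-value = P(Z < -0.905) ≈ 0.1828.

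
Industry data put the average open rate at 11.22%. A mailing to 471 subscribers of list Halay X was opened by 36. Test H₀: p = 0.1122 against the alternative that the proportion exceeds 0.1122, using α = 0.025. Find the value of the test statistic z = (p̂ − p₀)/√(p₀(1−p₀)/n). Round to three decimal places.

z = -2.459

p̂ = 36/471 = 0.076433.
SE = √(p₀(1−p₀)/n) = √(0.099611/471) = 0.014543.
z = (0.076433 − 0.1122)/0.014543 = -0.035767/0.014543 = -2.459.
p-value = P(Z > -2.459) ≈ 0.9930. With α = 0.025, fail to reject H₀.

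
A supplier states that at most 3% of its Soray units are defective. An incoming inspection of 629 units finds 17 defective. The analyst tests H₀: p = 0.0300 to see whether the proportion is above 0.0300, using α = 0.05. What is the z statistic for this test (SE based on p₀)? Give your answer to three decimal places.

z = -0.437

p̂ = 17/629 = 0.02703.
Under H₀, SE = √(0.03·0.97/629) = √(4.62639e-05) = 0.00680.
z = (0.02703 − 0.03)/0.00680 = -0.00297/0.00680 = -0.437.
p-value = P(Z > -0.437) ≈ 0.6690; since p > α = 0.05, fail to reject H₀.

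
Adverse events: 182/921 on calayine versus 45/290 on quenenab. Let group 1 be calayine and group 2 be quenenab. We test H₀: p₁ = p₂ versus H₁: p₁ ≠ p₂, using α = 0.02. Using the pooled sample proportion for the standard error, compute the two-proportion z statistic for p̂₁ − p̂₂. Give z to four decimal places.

p̂₁ = 182/921 = 0.197611, p̂₂ = 45/290 = 0.155172.
Pooled p̂ = (182+45)/(921+290) = 227/1211 = 0.187448.
SE = √(0.152311 × 0.00453405) = 0.026279.
z = (0.197611 − 0.155172)/0.026279 = 0.042439/0.026279 = 1.6149.
p-value = 2·P(Z > 1.615) ≈ 0.1063. With α = 0.02, fail to reject H₀.

z = 1.6149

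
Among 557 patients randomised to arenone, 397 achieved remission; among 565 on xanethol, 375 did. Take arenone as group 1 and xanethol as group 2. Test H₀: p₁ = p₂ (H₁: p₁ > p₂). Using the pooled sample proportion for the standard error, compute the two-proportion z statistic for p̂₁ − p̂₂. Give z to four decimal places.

z = 1.7724

p̂₁ = 397/557 = 0.712747, p̂₂ = 375/565 = 0.663717.
Pooled p̂ = (397+375)/(557+565) = 772/1122 = 0.688057.
SE = √(p̂(1−p̂)(1/n₁+1/n₂)) = √(0.688057·0.311943·0.00356524) = √(0.000765224) = 0.027663.
z = (0.712747 − 0.663717)/0.027663 = 0.049030/0.027663 = 1.7724.
p-value = P(Z > 1.772) ≈ 0.0382.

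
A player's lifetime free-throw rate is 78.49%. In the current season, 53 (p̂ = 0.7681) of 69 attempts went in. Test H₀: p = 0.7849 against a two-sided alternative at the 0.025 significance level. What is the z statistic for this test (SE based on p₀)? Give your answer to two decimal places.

p̂ = 53/69 = 0.7681.
Under H₀, SE = √(0.7849·0.2151/69) = √(0.00244684) = 0.0495.
z = (0.7681 − 0.7849)/0.0495 = -0.0168/0.0495 = -0.34.
p-value = 2·P(Z > 0.339) ≈ 0.7344; since p > α = 0.025, fail to reject H₀.

z = -0.34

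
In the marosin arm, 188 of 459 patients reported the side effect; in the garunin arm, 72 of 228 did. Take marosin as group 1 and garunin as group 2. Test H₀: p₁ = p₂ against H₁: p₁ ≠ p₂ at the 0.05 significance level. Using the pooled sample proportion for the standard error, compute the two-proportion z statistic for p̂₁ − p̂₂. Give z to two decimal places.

z = 2.39

p̂₁ = 188/459 = 0.4096, p̂₂ = 72/228 = 0.3158.
Pooled p̂ = (188+72)/(459+228) = 260/687 = 0.3785.
SE = √(0.235227 × 0.00656461) = 0.0393.
z = (0.4096 − 0.3158)/0.0393 = 0.0938/0.0393 = 2.39.
p-value = 2·P(Z > 2.387) ≈ 0.0170; since p < α = 0.05, reject H₀.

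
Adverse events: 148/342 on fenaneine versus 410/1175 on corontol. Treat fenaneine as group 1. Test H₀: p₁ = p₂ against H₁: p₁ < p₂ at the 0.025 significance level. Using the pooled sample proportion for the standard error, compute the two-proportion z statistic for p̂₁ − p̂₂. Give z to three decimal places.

z = 2.829

p̂₁ = 148/342 = 0.43275, p̂₂ = 410/1175 = 0.34894.
Pooled p̂ = (148+410)/(342+1175) = 558/1517 = 0.36783.
SE = √(0.232531 × 0.00377504) = 0.02963.
z = (0.43275 − 0.34894)/0.02963 = 0.08381/0.02963 = 2.829.
p-value = P(Z < 2.829) ≈ 0.9977, so at α = 0.025 we fail to reject H₀.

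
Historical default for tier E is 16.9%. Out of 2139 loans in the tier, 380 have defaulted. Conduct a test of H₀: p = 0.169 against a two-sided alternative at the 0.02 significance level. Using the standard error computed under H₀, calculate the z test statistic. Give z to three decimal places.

z = 1.068

p̂ = 380/2139 = 0.17765.
Under H₀, SE = √(0.169·0.831/2139) = √(6.56564e-05) = 0.00810.
z = (0.17765 − 0.169)/0.00810 = 0.00865/0.00810 = 1.068.
p-value = 2·P(Z > 1.068) ≈ 0.2856; since p > α = 0.02, fail to reject H₀.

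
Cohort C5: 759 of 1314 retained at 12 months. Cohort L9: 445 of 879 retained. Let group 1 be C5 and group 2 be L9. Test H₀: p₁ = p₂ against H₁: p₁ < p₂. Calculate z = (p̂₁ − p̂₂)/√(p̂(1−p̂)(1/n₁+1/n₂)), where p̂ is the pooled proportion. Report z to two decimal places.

z = 3.29

p̂₁ = 759/1314 ≈ 0.5776, p̂₂ = 445/879 ≈ 0.5063.
Pooled p̂ = (759+445)/(1314+879) = 1204/2193 = 0.5490.
SE = √(0.247597 × 0.00189869) = 0.0217.
z = (0.5776 − 0.5063)/0.0217 = 0.0713/0.0217 = 3.29.
p-value = P(Z < 3.292) ≈ 0.9995.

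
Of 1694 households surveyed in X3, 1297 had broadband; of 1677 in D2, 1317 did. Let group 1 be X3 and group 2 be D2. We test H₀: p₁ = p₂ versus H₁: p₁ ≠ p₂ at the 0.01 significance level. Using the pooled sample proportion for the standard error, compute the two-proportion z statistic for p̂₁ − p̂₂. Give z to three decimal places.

p̂₁ = 1297/1694 = 0.76564, p̂₂ = 1317/1677 = 0.78533.
Pooled p̂ = (1297+1317)/(1694+1677) = 2614/3371 = 0.77544.
SE = √(0.174134 × 0.00118662) = 0.01437.
z = (0.76564 − 0.78533)/0.01437 = -0.01969/0.01437 = -1.370.
Two-sided p-value ≈ 2·Φ(−1.370) = 0.1708. With α = 0.01, fail to reject H₀.

z = -1.370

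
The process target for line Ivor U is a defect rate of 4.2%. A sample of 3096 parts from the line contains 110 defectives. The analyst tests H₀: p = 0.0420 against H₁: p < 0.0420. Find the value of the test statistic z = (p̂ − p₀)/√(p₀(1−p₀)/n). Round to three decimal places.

p̂ = 110/3096 = 0.035530.
Standard error under H₀: √(0.042×0.958/3096) = 0.003605.
z = (0.035530 − 0.042)/0.003605 = -0.006470/0.003605 = -1.795.
p-value = P(Z < -1.795) ≈ 0.0363.

z = -1.795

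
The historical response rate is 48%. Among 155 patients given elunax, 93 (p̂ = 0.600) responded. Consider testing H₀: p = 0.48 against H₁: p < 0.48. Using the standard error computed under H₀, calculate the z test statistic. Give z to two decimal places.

z = 2.99

p̂ = 93/155 = 0.6000.
Standard error under H₀: √(0.48×0.52/155) = 0.0401.
z = (0.6000 − 0.48)/0.0401 = 0.1200/0.0401 = 2.99.
p-value = P(Z < 2.990) ≈ 0.9986.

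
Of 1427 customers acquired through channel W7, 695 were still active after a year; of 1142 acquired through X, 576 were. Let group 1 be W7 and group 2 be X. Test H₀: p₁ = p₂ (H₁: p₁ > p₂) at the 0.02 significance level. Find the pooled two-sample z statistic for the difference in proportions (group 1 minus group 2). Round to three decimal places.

z = -0.874

p̂₁ = 695/1427 ≈ 0.48704, p̂₂ = 576/1142 ≈ 0.50438.
Pooled p̂ = (695+576)/(1427+1142) = 1271/2569 = 0.49475.
SE = √(p̂(1−p̂)(1/n₁+1/n₂)) = √(0.49475·0.50525·0.00157643) = √(0.000394063) = 0.01985.
z = (0.48704 − 0.50438)/0.01985 = -0.01734/0.01985 = -0.874.
p-value = P(Z > -0.874) ≈ 0.8088. With α = 0.02, fail to reject H₀.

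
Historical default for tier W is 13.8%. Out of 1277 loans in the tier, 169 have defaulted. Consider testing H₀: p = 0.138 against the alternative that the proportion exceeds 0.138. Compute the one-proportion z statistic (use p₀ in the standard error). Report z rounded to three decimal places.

p̂ = 169/1277 ≈ 0.132341.
Under H₀, SE = √(0.138·0.862/1277) = √(9.31527e-05) = 0.009652.
z = (0.132341 − 0.138)/0.009652 = -0.005659/0.009652 = -0.586.
p-value = P(Z > -0.586) ≈ 0.7212.

z = -0.586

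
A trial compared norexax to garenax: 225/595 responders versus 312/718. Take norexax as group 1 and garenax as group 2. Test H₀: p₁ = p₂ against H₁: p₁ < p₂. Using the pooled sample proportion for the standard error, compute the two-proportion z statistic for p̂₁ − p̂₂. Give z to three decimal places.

z = -2.069

p̂₁ = 225/595 = 0.37815, p̂₂ = 312/718 = 0.43454.
Pooled p̂ = (225+312)/(595+718) = 537/1313 = 0.40899.
SE = √(0.241717 × 0.00307343) = 0.02726.
z = (0.37815 − 0.43454)/0.02726 = -0.05639/0.02726 = -2.069.
p-value = P(Z < -2.069) ≈ 0.0193.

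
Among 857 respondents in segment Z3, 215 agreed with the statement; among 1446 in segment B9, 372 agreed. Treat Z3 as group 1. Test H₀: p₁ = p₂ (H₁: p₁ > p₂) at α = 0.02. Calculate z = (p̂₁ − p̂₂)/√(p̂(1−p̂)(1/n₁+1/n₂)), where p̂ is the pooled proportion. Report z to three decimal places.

p̂₁ = 215/857 ≈ 0.25088, p̂₂ = 372/1446 ≈ 0.25726.
Pooled p̂ = (215+372)/(857+1446) = 587/2303 = 0.25488.
SE = √(0.189919 × 0.00185842) = 0.01879.
z = (0.25088 − 0.25726)/0.01879 = -0.00638/0.01879 = -0.340.
p-value = P(Z > -0.340) ≈ 0.6330, so at α = 0.02 we fail to reject H₀.

z = -0.340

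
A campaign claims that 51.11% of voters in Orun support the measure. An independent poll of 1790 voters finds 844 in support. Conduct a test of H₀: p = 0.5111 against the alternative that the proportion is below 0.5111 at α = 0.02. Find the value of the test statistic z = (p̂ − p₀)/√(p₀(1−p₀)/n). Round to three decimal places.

p̂ = 844/1790 ≈ 0.471508.
SE = √(p₀(1−p₀)/n) = √(0.24988/1790) = 0.011815.
z = (0.471508 − 0.5111)/0.011815 = -0.039592/0.011815 = -3.351.
p-value = P(Z < -3.351) ≈ 0.0004; since p < α = 0.02, reject H₀.

z = -3.351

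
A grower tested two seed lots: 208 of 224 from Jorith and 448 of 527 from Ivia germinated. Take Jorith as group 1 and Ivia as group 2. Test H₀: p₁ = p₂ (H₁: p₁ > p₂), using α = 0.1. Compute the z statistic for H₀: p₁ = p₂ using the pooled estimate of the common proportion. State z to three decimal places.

p̂₁ = 208/224 ≈ 0.92857, p̂₂ = 448/527 ≈ 0.85009.
Pooled p̂ = (208+448)/(224+527) = 656/751 = 0.87350.
SE = √(0.110496 × 0.00636182) = 0.02651.
z = (0.92857 − 0.85009)/0.02651 = 0.07848/0.02651 = 2.960.
p-value = P(Z > 2.960) ≈ 0.0015; since p < α = 0.1, reject H₀.

z = 2.960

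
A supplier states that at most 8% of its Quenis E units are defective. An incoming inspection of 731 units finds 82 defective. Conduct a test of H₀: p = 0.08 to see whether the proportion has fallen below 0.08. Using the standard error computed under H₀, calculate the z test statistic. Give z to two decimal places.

p̂ = 82/731 = 0.11218.
SE = √(p₀(1−p₀)/n) = √(0.0736/731) = 0.01003.
z = (0.11218 − 0.08)/0.01003 = 0.03218/0.01003 = 3.21.

z = 3.21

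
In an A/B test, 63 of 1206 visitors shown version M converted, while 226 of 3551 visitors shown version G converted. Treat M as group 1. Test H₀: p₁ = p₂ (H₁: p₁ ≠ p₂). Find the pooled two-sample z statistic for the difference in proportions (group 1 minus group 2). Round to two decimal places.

p̂₁ = 63/1206 ≈ 0.0522, p̂₂ = 226/3551 ≈ 0.0636.
Pooled p̂ = (63+226)/(1206+3551) = 289/4757 = 0.0608.
SE = √(p̂(1−p̂)(1/n₁+1/n₂)) = √(0.0608·0.9392·0.0011108) = √(6.3384e-05) = 0.0080.
z = (0.0522 − 0.0636)/0.0080 = -0.0114/0.0080 = -1.43.

z = -1.43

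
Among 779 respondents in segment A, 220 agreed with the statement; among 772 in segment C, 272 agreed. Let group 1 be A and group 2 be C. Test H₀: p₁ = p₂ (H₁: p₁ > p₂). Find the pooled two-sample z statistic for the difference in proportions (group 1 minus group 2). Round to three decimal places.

p̂₁ = 220/779 = 0.282413, p̂₂ = 272/772 = 0.352332.
Pooled p̂ = (220+272)/(779+772) = 492/1551 = 0.317215.
SE = √(0.21659 × 0.00257903) = 0.023635.
z = (0.282413 − 0.352332)/0.023635 = -0.069919/0.023635 = -2.958.
p-value = P(Z > -2.958) ≈ 0.9985.

z = -2.958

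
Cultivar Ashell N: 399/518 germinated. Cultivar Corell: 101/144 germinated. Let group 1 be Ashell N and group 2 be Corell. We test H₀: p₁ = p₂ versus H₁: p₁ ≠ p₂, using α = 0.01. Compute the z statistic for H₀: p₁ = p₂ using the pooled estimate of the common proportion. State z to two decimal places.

p̂₁ = 399/518 ≈ 0.7703, p̂₂ = 101/144 ≈ 0.7014.
Pooled p̂ = (399+101)/(518+144) = 500/662 = 0.7553.
SE = √(p̂(1−p̂)(1/n₁+1/n₂)) = √(0.7553·0.2447·0.00887495) = √(0.00164034) = 0.0405.
z = (0.7703 − 0.7014)/0.0405 = 0.0689/0.0405 = 1.70.
p-value = 2·P(Z > 1.701) ≈ 0.0890, so at α = 0.01 we fail to reject H₀.

z = 1.70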